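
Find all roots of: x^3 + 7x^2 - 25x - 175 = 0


Let p(x) = x^3 + 7x^2 - 25x - 175. By the rational root theorem (leading coefficient 1), any rational root is an integer divisor of 175: try ±1, ±2, ... in turn.
Test x = 1: value = -192 ≠ 0.
Test x = -1: value = -144 ≠ 0.
Test x = 5: value = 0 ✓, so (x - 5) is a factor.
Synthetic division by (x - 5): bring down 1; 1(5) + 7 = 12; 12(5) - 25 = 35; 35(5) - 175 = 0 → quotient x^2 + 12x + 35, remainder 0.
Solve the quadratic x^2 + 12x + 35 = 0: discriminant = 12^2 - 4(1)(35) = 144 - 140 = 4.
sqrt(4) = 2, so x = (-12 ± 2)/2: x = -5 or x = -7.
Collecting all roots found:

x = -7, x = -5, x = 5


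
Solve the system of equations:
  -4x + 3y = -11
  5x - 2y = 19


Using Cramer's rule:
Determinant D = (-4)(-2) - (5)(3) = 8 - 15 = -7
Dx = (-11)(-2) - (19)(3) = 22 - 57 = -35
Dy = (-4)(19) - (5)(-11) = -76 + 55 = -21
x = Dx/D = -35/-7 = 5
y = Dy/D = -21/-7 = 3

x = 5, y = 3


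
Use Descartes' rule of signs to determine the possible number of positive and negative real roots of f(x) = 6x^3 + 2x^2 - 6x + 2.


Descartes' rule of signs:

For positive roots, count sign changes in f(x) = 6x^3 + 2x^2 - 6x + 2:
Signs of coefficients: +, +, -, +
Number of sign changes: 2
Possible positive real roots: 2, 0

For negative roots, examine f(-x) = -6x^3 + 2x^2 + 6x + 2:
Signs of coefficients: -, +, +, +
Number of sign changes: 1
Possible negative real roots: 1

Positive roots: 2 or 0; Negative roots: 1


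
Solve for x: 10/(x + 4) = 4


Multiply both sides by (x + 4): 10 = 4(x + 4)
Distribute: 10 = 4x + 16
4x = 10 - 16 = -6
x = -3/2

x = -3/2


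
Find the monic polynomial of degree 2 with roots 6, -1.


A monic polynomial with roots 6, -1 is:
p(x) = (x - 6)(x + 1)
After multiplying by (x - 6): x - 6
After multiplying by (x + 1): x^2 - 5x - 6

x^2 - 5x - 6


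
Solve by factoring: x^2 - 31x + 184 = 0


We need two numbers that multiply to 184 and add to -31.
Those numbers are -8 and -23 (since (-8) * (-23) = 184 and (-8) + (-23) = -31).
So x^2 - 31x + 184 = (x - 8)(x - 23) = 0
Setting each factor to zero: x = 8 or x = 23

x = 8, x = 23


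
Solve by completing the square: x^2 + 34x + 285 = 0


Start: x^2 + 34x + 285 = 0
Move constant: x^2 + 34x = -285
Half of 34 is 17, squared is 289
Add 289 to both sides: x^2 + 34x + 289 = 4
(x + 17)^2 = 4
x + 17 = ±2
x = -17 + 2 = -15 or x = -17 - 2 = -19

x = -19, x = -15


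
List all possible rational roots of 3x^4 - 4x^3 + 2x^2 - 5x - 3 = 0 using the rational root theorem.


Rational root theorem: possible roots are ±p/q where:
  p divides the constant term (-3): p ∈ {1, 3}
  q divides the leading coefficient (3): q ∈ {1, 3}

All possible rational roots: -3, -1, -1/3, 1/3, 1, 3

-3, -1, -1/3, 1/3, 1, 3


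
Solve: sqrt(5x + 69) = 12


Square both sides: 5x + 69 = 12^2 = 144
5x = 144 - 69 = 75
x = 15
Check: sqrt(5*15 + 69) = sqrt(144) = 12 ✓

x = 15


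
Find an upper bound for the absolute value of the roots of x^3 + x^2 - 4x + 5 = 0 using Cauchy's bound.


Cauchy's bound: all roots r satisfy |r| <= 1 + max(|a_i/a_n|) for i = 0,...,n-1
where a_n is the leading coefficient.

Coefficients: [1, 1, -4, 5]
Leading coefficient a_n = 1
Ratios |a_i/a_n|: 1, 4, 5
Maximum ratio: 5
Cauchy's bound: |r| <= 1 + 5 = 6

Upper bound = 6


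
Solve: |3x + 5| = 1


An absolute value equation |expr| = 1 gives two cases:
Case 1: 3x + 5 = 1
  3x = -4, so x = -4/3
Case 2: 3x + 5 = -1
  3x = -6, so x = -2

x = -2, x = -4/3


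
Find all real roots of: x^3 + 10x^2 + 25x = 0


The constant term is 0, so x = 0 is a root. Factor out x:
  x(x^2 + 10x + 25) = 0
Solve the quadratic x^2 + 10x + 25 = 0: discriminant = 10^2 - 4(1)(25) = 100 - 100 = 0.
Discriminant = 0, so a double root: x = -10/2 = -5.

x = -5 (multiplicity 2), x = 0


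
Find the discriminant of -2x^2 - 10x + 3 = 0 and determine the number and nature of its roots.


For ax^2 + bx + c = 0, discriminant D = b^2 - 4ac
Here a = -2, b = -10, c = 3
D = (-10)^2 - 4(-2)(3) = 100 + 24 = 124

D = 124 > 0 but not a perfect square
The equation has 2 distinct real irrational roots.

Discriminant = 124, 2 distinct real irrational roots


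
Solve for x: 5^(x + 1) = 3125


Express both sides with the same base.
3125 = 5^5
Since the bases match, equate exponents: x + 1 = 5
So x = 5 - (1) = 4

x = 4


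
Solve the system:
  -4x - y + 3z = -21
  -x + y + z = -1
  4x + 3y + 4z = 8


Using Cramer's rule. Expand each determinant along the first row.
D  = (-4)*[1*4 - 1*3] - (-1)*[(-1)*4 - 1*4] + 3*[(-1)*3 - 1*4]
  = (-4)*(1) - (-1)*(-8) + 3*(-7) = -33
Dx = (-21)*[1*4 - 1*3] - (-1)*[(-1)*4 - 1*8] + 3*[(-1)*3 - 1*8]
  = (-21)*(1) - (-1)*(-12) + 3*(-11) = -66
Dy = (-4)*[(-1)*4 - 1*8] - (-21)*[(-1)*4 - 1*4] + 3*[(-1)*8 - (-1)*4]
  = (-4)*(-12) - (-21)*(-8) + 3*(-4) = -132
Dz = (-4)*[1*8 - (-1)*3] - (-1)*[(-1)*8 - (-1)*4] + (-21)*[(-1)*3 - 1*4]
  = (-4)*(11) - (-1)*(-4) + (-21)*(-7) = 99
x = Dx/D = -66/-33 = 2, y = Dy/D = -132/-33 = 4, z = Dz/D = 99/-33 = -3
Check eq1: (-4)(2) + (-1)(4) + (3)(-3) = -21 = -21 ✓
Check eq2: (-1)(2) + (1)(4) + (1)(-3) = -1 = -1 ✓
Check eq3: (4)(2) + (3)(4) + (4)(-3) = 8 = 8 ✓

x = 2, y = 4, z = -3


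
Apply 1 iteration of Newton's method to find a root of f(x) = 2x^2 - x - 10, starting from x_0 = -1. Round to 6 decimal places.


Newton's method: x_(n+1) = x_n - f(x_n)/f'(x_n)
f(x) = 2x^2 - x - 10
f'(x) = 4x - 1

Iteration 1:
  f(-1.000000) = -7.000000
  f'(-1.000000) = -5.000000
  x_1 = -1.000000 - (-7.000000)/(-5.000000) = -2.400000

x_1 = -2.400000


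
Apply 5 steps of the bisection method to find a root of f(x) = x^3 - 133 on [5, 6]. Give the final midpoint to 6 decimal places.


f(x) = x^3 - 133
f(5) = -8 < 0
f(6) = 83 > 0

Step 1: midpoint = (5.000000 + 6.000000)/2 = 5.500000
  f(5.500000) = 33.375000
  f(mid) > 0, so root is in [5.000000, 5.500000]

Step 2: midpoint = (5.000000 + 5.500000)/2 = 5.250000
  f(5.250000) = 11.703125
  f(mid) > 0, so root is in [5.000000, 5.250000]

Step 3: midpoint = (5.000000 + 5.250000)/2 = 5.125000
  f(5.125000) = 1.611328
  f(mid) > 0, so root is in [5.000000, 5.125000]

Step 4: midpoint = (5.000000 + 5.125000)/2 = 5.062500
  f(5.062500) = -3.253662
  f(mid) < 0, so root is in [5.062500, 5.125000]

Step 5: midpoint = (5.062500 + 5.125000)/2 = 5.093750
  f(5.093750) = -0.836090
  f(mid) < 0, so root is in [5.093750, 5.125000]

midpoint = 5.093750


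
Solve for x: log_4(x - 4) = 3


Convert to exponential form: x - 4 = 4^3 = 64
x = 64 + 4 = 68
Check: log_4(68 - 4) = log_4(64) = log_4(64) = 3 ✓

x = 68


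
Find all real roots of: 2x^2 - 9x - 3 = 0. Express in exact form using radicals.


Using the quadratic formula: x = (-b ± sqrt(b^2 - 4ac)) / (2a)
Here a = 2, b = -9, c = -3
Discriminant = b^2 - 4ac = (-9)^2 - 4(2)(-3) = 81 + 24 = 105
Since discriminant = 105 > 0, there are two real roots.
x = (9 ± sqrt(105)) / 4
Numerically: x ≈ 4.8117 or x ≈ -0.3117

x = (9 + sqrt(105)) / 4 or x = (9 - sqrt(105)) / 4


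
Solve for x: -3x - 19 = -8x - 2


Starting with: -3x - 19 = -8x - 2
Move all x terms to left: (-3 + 8)x = -2 + 19
Simplify: 5x = 17
Divide both sides by 5: x = 17/5

x = 17/5


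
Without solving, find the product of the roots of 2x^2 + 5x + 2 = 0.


By Vieta's formulas for ax^2 + bx + c = 0:
  Sum of roots = -b/a
  Product of roots = c/a

Here a = 2, b = 5, c = 2
Sum = -(5)/2 = -5/2
Product = 2/2 = 1

Product = 1


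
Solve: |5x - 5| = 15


An absolute value equation |expr| = 15 gives two cases:
Case 1: 5x - 5 = 15
  5x = 20, so x = 4
Case 2: 5x - 5 = -15
  5x = -10, so x = -2

x = -2, x = 4


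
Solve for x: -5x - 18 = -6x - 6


Starting with: -5x - 18 = -6x - 6
Move all x terms to left: (-5 + 6)x = -6 + 18
Simplify: x = 12
Divide both sides by 1: x = 12

x = 12


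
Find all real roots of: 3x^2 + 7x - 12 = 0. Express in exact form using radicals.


Using the quadratic formula: x = (-b ± sqrt(b^2 - 4ac)) / (2a)
Here a = 3, b = 7, c = -12
Discriminant = b^2 - 4ac = 7^2 - 4(3)(-12) = 49 + 144 = 193
Since discriminant = 193 > 0, there are two real roots.
x = (-7 ± sqrt(193)) / 6
Numerically: x ≈ 1.1487 or x ≈ -3.4821

x = (-7 + sqrt(193)) / 6 or x = (-7 - sqrt(193)) / 6


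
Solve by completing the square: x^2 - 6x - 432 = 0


Start: x^2 - 6x - 432 = 0
Move constant: x^2 - 6x = 432
Half of -6 is -3, squared is 9
Add 9 to both sides: x^2 - 6x + 9 = 441
(x - 3)^2 = 441
x - 3 = ±21
x = 3 + 21 = 24 or x = 3 - 21 = -18

x = -18, x = 24


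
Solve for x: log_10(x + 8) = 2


Convert to exponential form: x + 8 = 10^2 = 100
x = 100 - 8 = 92
Check: log_10(92 + 8) = log_10(100) = log_10(100) = 2 ✓

x = 92


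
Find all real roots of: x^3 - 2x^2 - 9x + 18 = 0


Let p(x) = x^3 - 2x^2 - 9x + 18. By the rational root theorem (leading coefficient 1), any rational root is an integer divisor of 18: try ±1, ±2, ... in turn.
Test x = 1: value = 8 ≠ 0.
Test x = -1: value = 24 ≠ 0.
Test x = 2: value = 0 ✓, so (x - 2) is a factor.
Synthetic division by (x - 2): bring down 1; 1(2) - 2 = 0; 0(2) - 9 = -9; (-9)(2) + 18 = 0 → quotient x^2 - 9, remainder 0.
Solve the quadratic x^2 - 9 = 0: discriminant = 0^2 - 4(1)(-9) = 0 + 36 = 36.
sqrt(36) = 6, so x = (0 ± 6)/2: x = 3 or x = -3.

x = -3, x = 2, x = 3


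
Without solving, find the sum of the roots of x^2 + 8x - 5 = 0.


By Vieta's formulas for ax^2 + bx + c = 0:
  Sum of roots = -b/a
  Product of roots = c/a

Here a = 1, b = 8, c = -5
Sum = -(8)/1 = -8
Product = -5/1 = -5

Sum = -8


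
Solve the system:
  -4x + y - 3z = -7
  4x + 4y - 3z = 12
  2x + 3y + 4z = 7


Using Cramer's rule. Expand each determinant along the first row.
D  = (-4)*[4*4 - (-3)*3] - 1*[4*4 - (-3)*2] + (-3)*[4*3 - 4*2]
  = (-4)*(25) - 1*(22) + (-3)*(4) = -134
Dx = (-7)*[4*4 - (-3)*3] - 1*[12*4 - (-3)*7] + (-3)*[12*3 - 4*7]
  = (-7)*(25) - 1*(69) + (-3)*(8) = -268
Dy = (-4)*[12*4 - (-3)*7] - (-7)*[4*4 - (-3)*2] + (-3)*[4*7 - 12*2]
  = (-4)*(69) - (-7)*(22) + (-3)*(4) = -134
Dz = (-4)*[4*7 - 12*3] - 1*[4*7 - 12*2] + (-7)*[4*3 - 4*2]
  = (-4)*(-8) - 1*(4) + (-7)*(4) = 0
x = Dx/D = -268/-134 = 2, y = Dy/D = -134/-134 = 1, z = Dz/D = 0/-134 = 0
Check eq1: (-4)(2) + (1)(1) + (-3)(0) = -7 = -7 ✓
Check eq2: (4)(2) + (4)(1) + (-3)(0) = 12 = 12 ✓
Check eq3: (2)(2) + (3)(1) + (4)(0) = 7 = 7 ✓

x = 2, y = 1, z = 0


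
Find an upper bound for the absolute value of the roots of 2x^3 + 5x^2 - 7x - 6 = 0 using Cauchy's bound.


Cauchy's bound: all roots r satisfy |r| <= 1 + max(|a_i/a_n|) for i = 0,...,n-1
where a_n is the leading coefficient.

Coefficients: [2, 5, -7, -6]
Leading coefficient a_n = 2
Ratios |a_i/a_n|: 5/2, 7/2, 3
Maximum ratio: 7/2
Cauchy's bound: |r| <= 1 + 7/2 = 9/2

Upper bound = 9/2


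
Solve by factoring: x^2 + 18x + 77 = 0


We need two numbers that multiply to 77 and add to 18.
Those numbers are 7 and 11 (since 7 * 11 = 77 and 7 + 11 = 18).
So x^2 + 18x + 77 = (x + 7)(x + 11) = 0
Setting each factor to zero: x = -7 or x = -11

x = -11, x = -7


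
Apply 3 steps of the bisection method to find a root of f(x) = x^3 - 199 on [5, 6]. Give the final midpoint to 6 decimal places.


f(x) = x^3 - 199
f(5) = -74 < 0
f(6) = 17 > 0

Step 1: midpoint = (5.000000 + 6.000000)/2 = 5.500000
  f(5.500000) = -32.625000
  f(mid) < 0, so root is in [5.500000, 6.000000]

Step 2: midpoint = (5.500000 + 6.000000)/2 = 5.750000
  f(5.750000) = -8.890625
  f(mid) < 0, so root is in [5.750000, 6.000000]

Step 3: midpoint = (5.750000 + 6.000000)/2 = 5.875000
  f(5.875000) = 3.779297
  f(mid) > 0, so root is in [5.750000, 5.875000]

midpoint = 5.875000


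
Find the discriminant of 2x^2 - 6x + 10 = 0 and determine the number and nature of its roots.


For ax^2 + bx + c = 0, discriminant D = b^2 - 4ac
Here a = 2, b = -6, c = 10
D = (-6)^2 - 4(2)(10) = 36 - 80 = -44

D = -44 < 0
The equation has no real roots (2 complex conjugate roots).

Discriminant = -44, no real roots (2 complex conjugate roots)


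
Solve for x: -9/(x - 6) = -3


Multiply both sides by (x - 6): -9 = -3(x - 6)
Distribute: -9 = -3x + 18
-3x = -9 - 18 = -27
x = 9

x = 9


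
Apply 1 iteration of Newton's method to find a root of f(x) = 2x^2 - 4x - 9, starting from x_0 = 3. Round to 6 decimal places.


Newton's method: x_(n+1) = x_n - f(x_n)/f'(x_n)
f(x) = 2x^2 - 4x - 9
f'(x) = 4x - 4

Iteration 1:
  f(3.000000) = -3.000000
  f'(3.000000) = 8.000000
  x_1 = 3.000000 - (-3.000000)/(8.000000) = 3.375000

x_1 = 3.375000


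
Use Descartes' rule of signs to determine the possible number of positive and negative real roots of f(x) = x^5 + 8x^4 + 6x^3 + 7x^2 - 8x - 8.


Descartes' rule of signs:

For positive roots, count sign changes in f(x) = x^5 + 8x^4 + 6x^3 + 7x^2 - 8x - 8:
Signs of coefficients: +, +, +, +, -, -
Number of sign changes: 1
Possible positive real roots: 1

For negative roots, examine f(-x) = -x^5 + 8x^4 - 6x^3 + 7x^2 + 8x - 8:
Signs of coefficients: -, +, -, +, +, -
Number of sign changes: 4
Possible negative real roots: 4, 2, 0

Positive roots: 1; Negative roots: 4 or 2 or 0


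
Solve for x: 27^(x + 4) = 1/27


Express both sides with the same base.
1/27 = 27^(-1)
Since the bases match, equate exponents: x + 4 = -1
So x = -1 - (4) = -5

x = -5


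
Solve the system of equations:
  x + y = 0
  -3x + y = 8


Using Cramer's rule:
Determinant D = (1)(1) - (-3)(1) = 1 + 3 = 4
Dx = (0)(1) - (8)(1) = 0 - 8 = -8
Dy = (1)(8) - (-3)(0) = 8 - 0 = 8
x = Dx/D = -8/4 = -2
y = Dy/D = 8/4 = 2

x = -2, y = 2


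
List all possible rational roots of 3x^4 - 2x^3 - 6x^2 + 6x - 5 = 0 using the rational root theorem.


Rational root theorem: possible roots are ±p/q where:
  p divides the constant term (-5): p ∈ {1, 5}
  q divides the leading coefficient (3): q ∈ {1, 3}

All possible rational roots: -5, -5/3, -1, -1/3, 1/3, 1, 5/3, 5

-5, -5/3, -1, -1/3, 1/3, 1, 5/3, 5


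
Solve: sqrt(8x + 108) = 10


Square both sides: 8x + 108 = 10^2 = 100
8x = 100 - 108 = -8
x = -1
Check: sqrt(8*(-1) + 108) = sqrt(100) = 10 ✓

x = -1


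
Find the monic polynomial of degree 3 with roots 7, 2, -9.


A monic polynomial with roots 7, 2, -9 is:
p(x) = (x - 7)(x - 2)(x + 9)
After multiplying by (x - 7): x - 7
After multiplying by (x - 2): x^2 - 9x + 14
After multiplying by (x + 9): x^3 - 67x + 126

x^3 - 67x + 126


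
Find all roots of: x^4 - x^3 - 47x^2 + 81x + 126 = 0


Let p(x) = x^4 - x^3 - 47x^2 + 81x + 126. By the rational root theorem (leading coefficient 1), any rational root is an integer divisor of 126: try ±1, ±2, ... in turn.
Test x = 1: value = 160 ≠ 0.
Test x = -1: value = 0 ✓, so (x + 1) is a factor.
Synthetic division by (x + 1): bring down 1; 1(-1) - 1 = -2; (-2)(-1) - 47 = -45; (-45)(-1) + 81 = 126; 126(-1) + 126 = 0 → quotient x^3 - 2x^2 - 45x + 126, remainder 0.
Continue with the quotient x^3 - 2x^2 - 45x + 126 (candidates must divide 126; re-test x = -1 first in case it repeats).
Test x = -1: value = 168 ≠ 0.
Test x = 2: value = 36 ≠ 0.
Test x = -2: value = 200 ≠ 0.
Test x = 3: value = 0 ✓, so (x - 3) is a factor.
Synthetic division by (x - 3): bring down 1; 1(3) - 2 = 1; 1(3) - 45 = -42; (-42)(3) + 126 = 0 → quotient x^2 + x - 42, remainder 0.
Solve the quadratic x^2 + x - 42 = 0: discriminant = 1^2 - 4(1)(-42) = 1 + 168 = 169.
sqrt(169) = 13, so x = (-1 ± 13)/2: x = 6 or x = -7.
Collecting all roots found:

x = -7, x = -1, x = 3, x = 6


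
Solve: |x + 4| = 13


An absolute value equation |expr| = 13 gives two cases:
Case 1: x + 4 = 13
  x = 9, so x = 9
Case 2: x + 4 = -13
  x = -17, so x = -17

x = -17, x = 9


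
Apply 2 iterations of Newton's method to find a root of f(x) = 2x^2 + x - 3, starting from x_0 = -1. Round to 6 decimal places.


Newton's method: x_(n+1) = x_n - f(x_n)/f'(x_n)
f(x) = 2x^2 + x - 3
f'(x) = 4x + 1

Iteration 1:
  f(-1.000000) = -2.000000
  f'(-1.000000) = -3.000000
  x_1 = -1.000000 - (-2.000000)/(-3.000000) = -1.666667

Iteration 2:
  f(-1.666667) = 0.888889
  f'(-1.666667) = -5.666667
  x_2 = -1.666667 - (0.888889)/(-5.666667) = -1.509804

x_2 = -1.509804


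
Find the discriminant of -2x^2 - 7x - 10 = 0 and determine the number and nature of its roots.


For ax^2 + bx + c = 0, discriminant D = b^2 - 4ac
Here a = -2, b = -7, c = -10
D = (-7)^2 - 4(-2)(-10) = 49 - 80 = -31

D = -31 < 0
The equation has no real roots (2 complex conjugate roots).

Discriminant = -31, no real roots (2 complex conjugate roots)


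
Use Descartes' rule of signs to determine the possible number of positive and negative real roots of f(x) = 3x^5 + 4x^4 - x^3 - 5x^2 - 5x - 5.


Descartes' rule of signs:

For positive roots, count sign changes in f(x) = 3x^5 + 4x^4 - x^3 - 5x^2 - 5x - 5:
Signs of coefficients: +, +, -, -, -, -
Number of sign changes: 1
Possible positive real roots: 1

For negative roots, examine f(-x) = -3x^5 + 4x^4 + x^3 - 5x^2 + 5x - 5:
Signs of coefficients: -, +, +, -, +, -
Number of sign changes: 4
Possible negative real roots: 4, 2, 0

Positive roots: 1; Negative roots: 4 or 2 or 0


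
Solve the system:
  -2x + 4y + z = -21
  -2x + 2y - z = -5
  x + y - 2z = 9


Using Cramer's rule. Expand each determinant along the first row.
D  = (-2)*[2*(-2) - (-1)*1] - 4*[(-2)*(-2) - (-1)*1] + 1*[(-2)*1 - 2*1]
  = (-2)*(-3) - 4*(5) + 1*(-4) = -18
Dx = (-21)*[2*(-2) - (-1)*1] - 4*[(-5)*(-2) - (-1)*9] + 1*[(-5)*1 - 2*9]
  = (-21)*(-3) - 4*(19) + 1*(-23) = -36
Dy = (-2)*[(-5)*(-2) - (-1)*9] - (-21)*[(-2)*(-2) - (-1)*1] + 1*[(-2)*9 - (-5)*1]
  = (-2)*(19) - (-21)*(5) + 1*(-13) = 54
Dz = (-2)*[2*9 - (-5)*1] - 4*[(-2)*9 - (-5)*1] + (-21)*[(-2)*1 - 2*1]
  = (-2)*(23) - 4*(-13) + (-21)*(-4) = 90
x = Dx/D = -36/-18 = 2, y = Dy/D = 54/-18 = -3, z = Dz/D = 90/-18 = -5
Check eq1: (-2)(2) + (4)(-3) + (1)(-5) = -21 = -21 ✓
Check eq2: (-2)(2) + (2)(-3) + (-1)(-5) = -5 = -5 ✓
Check eq3: (1)(2) + (1)(-3) + (-2)(-5) = 9 = 9 ✓

x = 2, y = -3, z = -5


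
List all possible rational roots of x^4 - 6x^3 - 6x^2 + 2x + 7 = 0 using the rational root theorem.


Rational root theorem: possible roots are ±p/q where:
  p divides the constant term (7): p ∈ {1, 7}
  q divides the leading coefficient (1): q ∈ {1}

All possible rational roots: -7, -1, 1, 7

-7, -1, 1, 7


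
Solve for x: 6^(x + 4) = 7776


Express both sides with the same base.
7776 = 6^5
Since the bases match, equate exponents: x + 4 = 5
So x = 5 - (4) = 1

x = 1


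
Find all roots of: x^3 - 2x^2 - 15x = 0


The constant term is 0, so x = 0 is a root. Factor out x:
  x^2 - 2x - 15 = 0
Solve the quadratic x^2 - 2x - 15 = 0: discriminant = (-2)^2 - 4(1)(-15) = 4 + 60 = 64.
sqrt(64) = 8, so x = (2 ± 8)/2: x = 5 or x = -3.
Collecting all roots found:

x = -3, x = 0, x = 5


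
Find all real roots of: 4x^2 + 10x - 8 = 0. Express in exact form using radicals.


Using the quadratic formula: x = (-b ± sqrt(b^2 - 4ac)) / (2a)
Here a = 4, b = 10, c = -8
Discriminant = b^2 - 4ac = 10^2 - 4(4)(-8) = 100 + 128 = 228
Since discriminant = 228 > 0, there are two real roots.
x = (-10 ± 2*sqrt(57)) / 8
Simplifying: x = (-5 ± sqrt(57)) / 4
Numerically: x ≈ 0.6375 or x ≈ -3.1375

x = (-5 + sqrt(57)) / 4 or x = (-5 - sqrt(57)) / 4


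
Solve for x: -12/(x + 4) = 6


Multiply both sides by (x + 4): -12 = 6(x + 4)
Distribute: -12 = 6x + 24
6x = -12 - 24 = -36
x = -6

x = -6


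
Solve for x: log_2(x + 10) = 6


Convert to exponential form: x + 10 = 2^6 = 64
x = 64 - 10 = 54
Check: log_2(54 + 10) = log_2(64) = log_2(64) = 6 ✓

x = 54


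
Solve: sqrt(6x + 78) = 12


Square both sides: 6x + 78 = 12^2 = 144
6x = 144 - 78 = 66
x = 11
Check: sqrt(6*11 + 78) = sqrt(144) = 12 ✓

x = 11


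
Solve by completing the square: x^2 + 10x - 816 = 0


Start: x^2 + 10x - 816 = 0
Move constant: x^2 + 10x = 816
Half of 10 is 5, squared is 25
Add 25 to both sides: x^2 + 10x + 25 = 841
(x + 5)^2 = 841
x + 5 = ±29
x = -5 + 29 = 24 or x = -5 - 29 = -34

x = -34, x = 24


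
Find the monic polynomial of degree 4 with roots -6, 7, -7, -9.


A monic polynomial with roots -6, 7, -7, -9 is:
p(x) = (x + 6)(x - 7)(x + 7)(x + 9)
After multiplying by (x + 6): x + 6
After multiplying by (x - 7): x^2 - x - 42
After multiplying by (x + 7): x^3 + 6x^2 - 49x - 294
After multiplying by (x + 9): x^4 + 15x^3 + 5x^2 - 735x - 2646

x^4 + 15x^3 + 5x^2 - 735x - 2646


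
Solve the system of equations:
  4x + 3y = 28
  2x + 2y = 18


Using Cramer's rule:
Determinant D = (4)(2) - (2)(3) = 8 - 6 = 2
Dx = (28)(2) - (18)(3) = 56 - 54 = 2
Dy = (4)(18) - (2)(28) = 72 - 56 = 16
x = Dx/D = 2/2 = 1
y = Dy/D = 16/2 = 8

x = 1, y = 8


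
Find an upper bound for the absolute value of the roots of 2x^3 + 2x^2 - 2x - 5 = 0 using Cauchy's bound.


Cauchy's bound: all roots r satisfy |r| <= 1 + max(|a_i/a_n|) for i = 0,...,n-1
where a_n is the leading coefficient.

Coefficients: [2, 2, -2, -5]
Leading coefficient a_n = 2
Ratios |a_i/a_n|: 1, 1, 5/2
Maximum ratio: 5/2
Cauchy's bound: |r| <= 1 + 5/2 = 7/2

Upper bound = 7/2


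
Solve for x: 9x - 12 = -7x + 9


Starting with: 9x - 12 = -7x + 9
Move all x terms to left: (9 + 7)x = 9 + 12
Simplify: 16x = 21
Divide both sides by 16: x = 21/16

x = 21/16


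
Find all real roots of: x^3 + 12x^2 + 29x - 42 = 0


Let p(x) = x^3 + 12x^2 + 29x - 42. By the rational root theorem (leading coefficient 1), any rational root is an integer divisor of 42: try ±1, ±2, ... in turn.
Test x = 1: value = 0 ✓, so (x - 1) is a factor.
Synthetic division by (x - 1): bring down 1; 1(1) + 12 = 13; 13(1) + 29 = 42; 42(1) - 42 = 0 → quotient x^2 + 13x + 42, remainder 0.
Solve the quadratic x^2 + 13x + 42 = 0: discriminant = 13^2 - 4(1)(42) = 169 - 168 = 1.
sqrt(1) = 1, so x = (-13 ± 1)/2: x = -6 or x = -7.

x = -7, x = -6, x = 1


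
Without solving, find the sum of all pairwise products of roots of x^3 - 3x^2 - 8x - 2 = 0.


By Vieta's formulas for x^3 + bx^2 + cx + d = 0:
  r1 + r2 + r3 = -b/a = 3
  r1*r2 + r1*r3 + r2*r3 = c/a = -8
  r1*r2*r3 = -d/a = 2


Sum of pairwise products = -8


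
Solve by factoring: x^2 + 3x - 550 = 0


We need two numbers that multiply to -550 and add to 3.
Those numbers are -22 and 25 (since (-22) * 25 = -550 and (-22) + 25 = 3).
So x^2 + 3x - 550 = (x - 22)(x + 25) = 0
Setting each factor to zero: x = 22 or x = -25

x = -25, x = 22


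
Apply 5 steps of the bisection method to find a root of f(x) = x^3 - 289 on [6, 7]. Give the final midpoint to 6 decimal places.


f(x) = x^3 - 289
f(6) = -73 < 0
f(7) = 54 > 0

Step 1: midpoint = (6.000000 + 7.000000)/2 = 6.500000
  f(6.500000) = -14.375000
  f(mid) < 0, so root is in [6.500000, 7.000000]

Step 2: midpoint = (6.500000 + 7.000000)/2 = 6.750000
  f(6.750000) = 18.546875
  f(mid) > 0, so root is in [6.500000, 6.750000]

Step 3: midpoint = (6.500000 + 6.750000)/2 = 6.625000
  f(6.625000) = 1.775391
  f(mid) > 0, so root is in [6.500000, 6.625000]

Step 4: midpoint = (6.500000 + 6.625000)/2 = 6.562500
  f(6.562500) = -6.376709
  f(mid) < 0, so root is in [6.562500, 6.625000]

Step 5: midpoint = (6.562500 + 6.625000)/2 = 6.593750
  f(6.593750) = -2.319977
  f(mid) < 0, so root is in [6.593750, 6.625000]

midpoint = 6.593750


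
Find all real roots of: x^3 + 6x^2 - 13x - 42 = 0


Let p(x) = x^3 + 6x^2 - 13x - 42. By the rational root theorem (leading coefficient 1), any rational root is an integer divisor of 42: try ±1, ±2, ... in turn.
Test x = 1: value = -48 ≠ 0.
Test x = -1: value = -24 ≠ 0.
Test x = 2: value = -36 ≠ 0.
Test x = -2: value = 0 ✓, so (x + 2) is a factor.
Synthetic division by (x + 2): bring down 1; 1(-2) + 6 = 4; 4(-2) - 13 = -21; (-21)(-2) - 42 = 0 → quotient x^2 + 4x - 21, remainder 0.
Solve the quadratic x^2 + 4x - 21 = 0: discriminant = 4^2 - 4(1)(-21) = 16 + 84 = 100.
sqrt(100) = 10, so x = (-4 ± 10)/2: x = 3 or x = -7.

x = -7, x = -2, x = 3


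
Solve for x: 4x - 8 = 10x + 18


Starting with: 4x - 8 = 10x + 18
Move all x terms to left: (4 - 10)x = 18 + 8
Simplify: -6x = 26
Divide both sides by -6: x = -13/3

x = -13/3


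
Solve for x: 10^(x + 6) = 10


Express both sides with the same base.
10 = 10^1
Since the bases match, equate exponents: x + 6 = 1
So x = 1 - (6) = -5

x = -5


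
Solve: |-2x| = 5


An absolute value equation |expr| = 5 gives two cases:
Case 1: -2x = 5
  -2x = 5, so x = -5/2
Case 2: -2x = -5
  -2x = -5, so x = 5/2

x = -5/2, x = 5/2


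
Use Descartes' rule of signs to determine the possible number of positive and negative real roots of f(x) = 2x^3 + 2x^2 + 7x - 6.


Descartes' rule of signs:

For positive roots, count sign changes in f(x) = 2x^3 + 2x^2 + 7x - 6:
Signs of coefficients: +, +, +, -
Number of sign changes: 1
Possible positive real roots: 1

For negative roots, examine f(-x) = -2x^3 + 2x^2 - 7x - 6:
Signs of coefficients: -, +, -, -
Number of sign changes: 2
Possible negative real roots: 2, 0

Positive roots: 1; Negative roots: 2 or 0


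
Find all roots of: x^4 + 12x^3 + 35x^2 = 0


The lowest-degree term is x^2, so x = 0 is a root with multiplicity 2. Factor out x^2:
  x^2 + 12x + 35 = 0
Solve the quadratic x^2 + 12x + 35 = 0: discriminant = 12^2 - 4(1)(35) = 144 - 140 = 4.
sqrt(4) = 2, so x = (-12 ± 2)/2: x = -5 or x = -7.
Collecting all roots found:

x = -7, x = -5, x = 0 (multiplicity 2)


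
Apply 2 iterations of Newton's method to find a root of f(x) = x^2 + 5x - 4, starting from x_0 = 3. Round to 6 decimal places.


Newton's method: x_(n+1) = x_n - f(x_n)/f'(x_n)
f(x) = x^2 + 5x - 4
f'(x) = 2x + 5

Iteration 1:
  f(3.000000) = 20.000000
  f'(3.000000) = 11.000000
  x_1 = 3.000000 - (20.000000)/(11.000000) = 1.181818

Iteration 2:
  f(1.181818) = 3.305785
  f'(1.181818) = 7.363636
  x_2 = 1.181818 - (3.305785)/(7.363636) = 0.732884

x_2 = 0.732884


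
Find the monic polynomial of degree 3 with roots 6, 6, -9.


A monic polynomial with roots 6, 6, -9 is:
p(x) = (x - 6)(x - 6)(x + 9)
After multiplying by (x - 6): x - 6
After multiplying by (x - 6): x^2 - 12x + 36
After multiplying by (x + 9): x^3 - 3x^2 - 72x + 324

x^3 - 3x^2 - 72x + 324


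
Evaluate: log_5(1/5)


We need the exponent such that 5^? = 1/5
5^(-1) = 1/5^1 = 1/5
Therefore log_5(1/5) = -1

-1


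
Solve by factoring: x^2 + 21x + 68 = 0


We need two numbers that multiply to 68 and add to 21.
Those numbers are 17 and 4 (since 17 * 4 = 68 and 17 + 4 = 21).
So x^2 + 21x + 68 = (x + 17)(x + 4) = 0
Setting each factor to zero: x = -17 or x = -4

x = -17, x = -4


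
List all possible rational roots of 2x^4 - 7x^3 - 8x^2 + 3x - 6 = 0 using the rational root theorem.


Rational root theorem: possible roots are ±p/q where:
  p divides the constant term (-6): p ∈ {1, 2, 3, 6}
  q divides the leading coefficient (2): q ∈ {1, 2}

All possible rational roots: -6, -3, -2, -3/2, -1, -1/2, 1/2, 1, 3/2, 2, 3, 6

-6, -3, -2, -3/2, -1, -1/2, 1/2, 1, 3/2, 2, 3, 6


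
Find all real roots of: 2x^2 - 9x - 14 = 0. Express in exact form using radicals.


Using the quadratic formula: x = (-b ± sqrt(b^2 - 4ac)) / (2a)
Here a = 2, b = -9, c = -14
Discriminant = b^2 - 4ac = (-9)^2 - 4(2)(-14) = 81 + 112 = 193
Since discriminant = 193 > 0, there are two real roots.
x = (9 ± sqrt(193)) / 4
Numerically: x ≈ 5.7231 or x ≈ -1.2231

x = (9 + sqrt(193)) / 4 or x = (9 - sqrt(193)) / 4


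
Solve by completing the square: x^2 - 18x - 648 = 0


Start: x^2 - 18x - 648 = 0
Move constant: x^2 - 18x = 648
Half of -18 is -9, squared is 81
Add 81 to both sides: x^2 - 18x + 81 = 729
(x - 9)^2 = 729
x - 9 = ±27
x = 9 + 27 = 36 or x = 9 - 27 = -18

x = -18, x = 36


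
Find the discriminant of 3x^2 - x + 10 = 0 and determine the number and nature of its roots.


For ax^2 + bx + c = 0, discriminant D = b^2 - 4ac
Here a = 3, b = -1, c = 10
D = (-1)^2 - 4(3)(10) = 1 - 120 = -119

D = -119 < 0
The equation has no real roots (2 complex conjugate roots).

Discriminant = -119, no real roots (2 complex conjugate roots)


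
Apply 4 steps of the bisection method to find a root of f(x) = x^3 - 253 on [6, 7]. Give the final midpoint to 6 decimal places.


f(x) = x^3 - 253
f(6) = -37 < 0
f(7) = 90 > 0

Step 1: midpoint = (6.000000 + 7.000000)/2 = 6.500000
  f(6.500000) = 21.625000
  f(mid) > 0, so root is in [6.000000, 6.500000]

Step 2: midpoint = (6.000000 + 6.500000)/2 = 6.250000
  f(6.250000) = -8.859375
  f(mid) < 0, so root is in [6.250000, 6.500000]

Step 3: midpoint = (6.250000 + 6.500000)/2 = 6.375000
  f(6.375000) = 6.083984
  f(mid) > 0, so root is in [6.250000, 6.375000]

Step 4: midpoint = (6.250000 + 6.375000)/2 = 6.312500
  f(6.312500) = -1.461670
  f(mid) < 0, so root is in [6.312500, 6.375000]

midpoint = 6.312500


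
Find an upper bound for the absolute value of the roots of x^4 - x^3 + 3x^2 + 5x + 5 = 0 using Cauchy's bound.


Cauchy's bound: all roots r satisfy |r| <= 1 + max(|a_i/a_n|) for i = 0,...,n-1
where a_n is the leading coefficient.

Coefficients: [1, -1, 3, 5, 5]
Leading coefficient a_n = 1
Ratios |a_i/a_n|: 1, 3, 5, 5
Maximum ratio: 5
Cauchy's bound: |r| <= 1 + 5 = 6

Upper bound = 6


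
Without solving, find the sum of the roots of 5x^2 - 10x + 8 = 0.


By Vieta's formulas for ax^2 + bx + c = 0:
  Sum of roots = -b/a
  Product of roots = c/a

Here a = 5, b = -10, c = 8
Sum = -(-10)/5 = 2
Product = 8/5 = 8/5

Sum = 2


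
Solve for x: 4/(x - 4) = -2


Multiply both sides by (x - 4): 4 = -2(x - 4)
Distribute: 4 = -2x + 8
-2x = 4 - 8 = -4
x = 2

x = 2


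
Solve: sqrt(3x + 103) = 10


Square both sides: 3x + 103 = 10^2 = 100
3x = 100 - 103 = -3
x = -1
Check: sqrt(3*(-1) + 103) = sqrt(100) = 10 ✓

x = -1


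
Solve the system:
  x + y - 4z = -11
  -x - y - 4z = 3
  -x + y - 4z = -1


Using Cramer's rule. Expand each determinant along the first row.
D  = 1*[(-1)*(-4) - (-4)*1] - 1*[(-1)*(-4) - (-4)*(-1)] + (-4)*[(-1)*1 - (-1)*(-1)]
  = 1*(8) - 1*(0) + (-4)*(-2) = 16
Dx = (-11)*[(-1)*(-4) - (-4)*1] - 1*[3*(-4) - (-4)*(-1)] + (-4)*[3*1 - (-1)*(-1)]
  = (-11)*(8) - 1*(-16) + (-4)*(2) = -80
Dy = 1*[3*(-4) - (-4)*(-1)] - (-11)*[(-1)*(-4) - (-4)*(-1)] + (-4)*[(-1)*(-1) - 3*(-1)]
  = 1*(-16) - (-11)*(0) + (-4)*(4) = -32
Dz = 1*[(-1)*(-1) - 3*1] - 1*[(-1)*(-1) - 3*(-1)] + (-11)*[(-1)*1 - (-1)*(-1)]
  = 1*(-2) - 1*(4) + (-11)*(-2) = 16
x = Dx/D = -80/16 = -5, y = Dy/D = -32/16 = -2, z = Dz/D = 16/16 = 1
Check eq1: (1)(-5) + (1)(-2) + (-4)(1) = -11 = -11 ✓
Check eq2: (-1)(-5) + (-1)(-2) + (-4)(1) = 3 = 3 ✓
Check eq3: (-1)(-5) + (1)(-2) + (-4)(1) = -1 = -1 ✓

x = -5, y = -2, z = 1


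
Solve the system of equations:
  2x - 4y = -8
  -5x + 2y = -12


Using Cramer's rule:
Determinant D = (2)(2) - (-5)(-4) = 4 - 20 = -16
Dx = (-8)(2) - (-12)(-4) = -16 - 48 = -64
Dy = (2)(-12) - (-5)(-8) = -24 - 40 = -64
x = Dx/D = -64/-16 = 4
y = Dy/D = -64/-16 = 4

x = 4, y = 4


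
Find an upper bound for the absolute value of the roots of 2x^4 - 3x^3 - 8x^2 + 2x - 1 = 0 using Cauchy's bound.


Cauchy's bound: all roots r satisfy |r| <= 1 + max(|a_i/a_n|) for i = 0,...,n-1
where a_n is the leading coefficient.

Coefficients: [2, -3, -8, 2, -1]
Leading coefficient a_n = 2
Ratios |a_i/a_n|: 3/2, 4, 1, 1/2
Maximum ratio: 4
Cauchy's bound: |r| <= 1 + 4 = 5

Upper bound = 5


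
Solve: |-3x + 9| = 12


An absolute value equation |expr| = 12 gives two cases:
Case 1: -3x + 9 = 12
  -3x = 3, so x = -1
Case 2: -3x + 9 = -12
  -3x = -21, so x = 7

x = -1, x = 7


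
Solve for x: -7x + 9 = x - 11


Starting with: -7x + 9 = x - 11
Move all x terms to left: (-7 - 1)x = -11 - 9
Simplify: -8x = -20
Divide both sides by -8: x = 5/2

x = 5/2


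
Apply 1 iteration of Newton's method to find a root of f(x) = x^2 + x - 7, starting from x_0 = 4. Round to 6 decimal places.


Newton's method: x_(n+1) = x_n - f(x_n)/f'(x_n)
f(x) = x^2 + x - 7
f'(x) = 2x + 1

Iteration 1:
  f(4.000000) = 13.000000
  f'(4.000000) = 9.000000
  x_1 = 4.000000 - (13.000000)/(9.000000) = 2.555556

x_1 = 2.555556


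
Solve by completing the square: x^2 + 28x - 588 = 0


Start: x^2 + 28x - 588 = 0
Move constant: x^2 + 28x = 588
Half of 28 is 14, squared is 196
Add 196 to both sides: x^2 + 28x + 196 = 784
(x + 14)^2 = 784
x + 14 = ±28
x = -14 + 28 = 14 or x = -14 - 28 = -42

x = -42, x = 14


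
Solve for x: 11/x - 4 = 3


Subtract -4 from both sides: 11/x = 7
Multiply both sides by x: 11 = 7 * x
Divide by 7: x = 11/7

x = 11/7


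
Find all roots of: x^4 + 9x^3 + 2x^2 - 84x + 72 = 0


Let p(x) = x^4 + 9x^3 + 2x^2 - 84x + 72. By the rational root theorem (leading coefficient 1), any rational root is an integer divisor of 72: try ±1, ±2, ... in turn.
Test x = 1: value = 0 ✓, so (x - 1) is a factor.
Synthetic division by (x - 1): bring down 1; 1(1) + 9 = 10; 10(1) + 2 = 12; 12(1) - 84 = -72; (-72)(1) + 72 = 0 → quotient x^3 + 10x^2 + 12x - 72, remainder 0.
Continue with the quotient x^3 + 10x^2 + 12x - 72 (candidates must divide 72; re-test x = 1 first in case it repeats).
Test x = 1: value = -49 ≠ 0.
Test x = -1: value = -75 ≠ 0.
Test x = 2: value = 0 ✓, so (x - 2) is a factor.
Synthetic division by (x - 2): bring down 1; 1(2) + 10 = 12; 12(2) + 12 = 36; 36(2) - 72 = 0 → quotient x^2 + 12x + 36, remainder 0.
Solve the quadratic x^2 + 12x + 36 = 0: discriminant = 12^2 - 4(1)(36) = 144 - 144 = 0.
Discriminant = 0, so a double root: x = -12/2 = -6.
Collecting all roots found:

x = -6 (multiplicity 2), x = 1, x = 2


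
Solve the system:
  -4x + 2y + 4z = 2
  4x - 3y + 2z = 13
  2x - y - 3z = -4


Using Cramer's rule. Expand each determinant along the first row.
D  = (-4)*[(-3)*(-3) - 2*(-1)] - 2*[4*(-3) - 2*2] + 4*[4*(-1) - (-3)*2]
  = (-4)*(11) - 2*(-16) + 4*(2) = -4
Dx = 2*[(-3)*(-3) - 2*(-1)] - 2*[13*(-3) - 2*(-4)] + 4*[13*(-1) - (-3)*(-4)]
  = 2*(11) - 2*(-31) + 4*(-25) = -16
Dy = (-4)*[13*(-3) - 2*(-4)] - 2*[4*(-3) - 2*2] + 4*[4*(-4) - 13*2]
  = (-4)*(-31) - 2*(-16) + 4*(-42) = -12
Dz = (-4)*[(-3)*(-4) - 13*(-1)] - 2*[4*(-4) - 13*2] + 2*[4*(-1) - (-3)*2]
  = (-4)*(25) - 2*(-42) + 2*(2) = -12
x = Dx/D = -16/-4 = 4, y = Dy/D = -12/-4 = 3, z = Dz/D = -12/-4 = 3
Check eq1: (-4)(4) + (2)(3) + (4)(3) = 2 = 2 ✓
Check eq2: (4)(4) + (-3)(3) + (2)(3) = 13 = 13 ✓
Check eq3: (2)(4) + (-1)(3) + (-3)(3) = -4 = -4 ✓

x = 4, y = 3, z = 3


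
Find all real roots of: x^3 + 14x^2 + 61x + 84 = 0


Let p(x) = x^3 + 14x^2 + 61x + 84. By the rational root theorem (leading coefficient 1), any rational root is an integer divisor of 84: try ±1, ±2, ... in turn.
Test x = 1: value = 160 ≠ 0.
Test x = -1: value = 36 ≠ 0.
Test x = 2: value = 270 ≠ 0.
Test x = -2: value = 10 ≠ 0.
Test x = 3: value = 420 ≠ 0.
Test x = -3: value = 0 ✓, so (x + 3) is a factor.
Synthetic division by (x + 3): bring down 1; 1(-3) + 14 = 11; 11(-3) + 61 = 28; 28(-3) + 84 = 0 → quotient x^2 + 11x + 28, remainder 0.
Solve the quadratic x^2 + 11x + 28 = 0: discriminant = 11^2 - 4(1)(28) = 121 - 112 = 9.
sqrt(9) = 3, so x = (-11 ± 3)/2: x = -4 or x = -7.

x = -7, x = -4, x = -3


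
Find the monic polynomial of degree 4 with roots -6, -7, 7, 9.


A monic polynomial with roots -6, -7, 7, 9 is:
p(x) = (x + 6)(x + 7)(x - 7)(x - 9)
After multiplying by (x + 6): x + 6
After multiplying by (x + 7): x^2 + 13x + 42
After multiplying by (x - 7): x^3 + 6x^2 - 49x - 294
After multiplying by (x - 9): x^4 - 3x^3 - 103x^2 + 147x + 2646

x^4 - 3x^3 - 103x^2 + 147x + 2646


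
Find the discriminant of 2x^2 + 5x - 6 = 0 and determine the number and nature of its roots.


For ax^2 + bx + c = 0, discriminant D = b^2 - 4ac
Here a = 2, b = 5, c = -6
D = (5)^2 - 4(2)(-6) = 25 + 48 = 73

D = 73 > 0 but not a perfect square
The equation has 2 distinct real irrational roots.

Discriminant = 73, 2 distinct real irrational roots


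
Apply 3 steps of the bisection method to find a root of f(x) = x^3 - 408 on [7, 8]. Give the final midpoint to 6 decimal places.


f(x) = x^3 - 408
f(7) = -65 < 0
f(8) = 104 > 0

Step 1: midpoint = (7.000000 + 8.000000)/2 = 7.500000
  f(7.500000) = 13.875000
  f(mid) > 0, so root is in [7.000000, 7.500000]

Step 2: midpoint = (7.000000 + 7.500000)/2 = 7.250000
  f(7.250000) = -26.921875
  f(mid) < 0, so root is in [7.250000, 7.500000]

Step 3: midpoint = (7.250000 + 7.500000)/2 = 7.375000
  f(7.375000) = -6.869141
  f(mid) < 0, so root is in [7.375000, 7.500000]

midpoint = 7.375000


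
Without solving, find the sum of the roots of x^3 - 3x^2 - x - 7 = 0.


By Vieta's formulas for x^3 + bx^2 + cx + d = 0:
  r1 + r2 + r3 = -b/a = 3
  r1*r2 + r1*r3 + r2*r3 = c/a = -1
  r1*r2*r3 = -d/a = 7


Sum = 3


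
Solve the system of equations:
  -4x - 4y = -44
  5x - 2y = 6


Using Cramer's rule:
Determinant D = (-4)(-2) - (5)(-4) = 8 + 20 = 28
Dx = (-44)(-2) - (6)(-4) = 88 + 24 = 112
Dy = (-4)(6) - (5)(-44) = -24 + 220 = 196
x = Dx/D = 112/28 = 4
y = Dy/D = 196/28 = 7

x = 4, y = 7


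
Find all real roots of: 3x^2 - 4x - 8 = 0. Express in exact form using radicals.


Using the quadratic formula: x = (-b ± sqrt(b^2 - 4ac)) / (2a)
Here a = 3, b = -4, c = -8
Discriminant = b^2 - 4ac = (-4)^2 - 4(3)(-8) = 16 + 96 = 112
Since discriminant = 112 > 0, there are two real roots.
x = (4 ± 4*sqrt(7)) / 6
Simplifying: x = (2 ± 2*sqrt(7)) / 3
Numerically: x ≈ 2.4305 or x ≈ -1.0972

x = (2 + 2*sqrt(7)) / 3 or x = (2 - 2*sqrt(7)) / 3


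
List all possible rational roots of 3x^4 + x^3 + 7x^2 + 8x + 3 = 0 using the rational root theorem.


Rational root theorem: possible roots are ±p/q where:
  p divides the constant term (3): p ∈ {1, 3}
  q divides the leading coefficient (3): q ∈ {1, 3}

All possible rational roots: -3, -1, -1/3, 1/3, 1, 3

-3, -1, -1/3, 1/3, 1, 3


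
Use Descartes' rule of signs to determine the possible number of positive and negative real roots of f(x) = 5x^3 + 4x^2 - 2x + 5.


Descartes' rule of signs:

For positive roots, count sign changes in f(x) = 5x^3 + 4x^2 - 2x + 5:
Signs of coefficients: +, +, -, +
Number of sign changes: 2
Possible positive real roots: 2, 0

For negative roots, examine f(-x) = -5x^3 + 4x^2 + 2x + 5:
Signs of coefficients: -, +, +, +
Number of sign changes: 1
Possible negative real roots: 1

Positive roots: 2 or 0; Negative roots: 1


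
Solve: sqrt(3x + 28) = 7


Square both sides: 3x + 28 = 7^2 = 49
3x = 49 - 28 = 21
x = 7
Check: sqrt(3*7 + 28) = sqrt(49) = 7 ✓

x = 7


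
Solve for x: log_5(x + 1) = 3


Convert to exponential form: x + 1 = 5^3 = 125
x = 125 - 1 = 124
Check: log_5(124 + 1) = log_5(125) = log_5(125) = 3 ✓

x = 124


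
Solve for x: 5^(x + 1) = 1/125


Express both sides with the same base.
1/125 = 5^(-3)
Since the bases match, equate exponents: x + 1 = -3
So x = -3 - (1) = -4

x = -4


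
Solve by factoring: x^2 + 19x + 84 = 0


We need two numbers that multiply to 84 and add to 19.
Those numbers are 12 and 7 (since 12 * 7 = 84 and 12 + 7 = 19).
So x^2 + 19x + 84 = (x + 12)(x + 7) = 0
Setting each factor to zero: x = -12 or x = -7

x = -12, x = -7


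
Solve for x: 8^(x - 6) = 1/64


Express both sides with the same base.
1/64 = 8^(-2)
Since the bases match, equate exponents: x - 6 = -2
So x = -2 - (-6) = 4

x = 4


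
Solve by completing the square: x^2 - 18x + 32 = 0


Start: x^2 - 18x + 32 = 0
Move constant: x^2 - 18x = -32
Half of -18 is -9, squared is 81
Add 81 to both sides: x^2 - 18x + 81 = 49
(x - 9)^2 = 49
x - 9 = ±7
x = 9 + 7 = 16 or x = 9 - 7 = 2

x = 2, x = 16


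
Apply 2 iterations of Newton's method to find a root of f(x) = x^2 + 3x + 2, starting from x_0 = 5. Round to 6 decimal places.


Newton's method: x_(n+1) = x_n - f(x_n)/f'(x_n)
f(x) = x^2 + 3x + 2
f'(x) = 2x + 3

Iteration 1:
  f(5.000000) = 42.000000
  f'(5.000000) = 13.000000
  x_1 = 5.000000 - (42.000000)/(13.000000) = 1.769231

Iteration 2:
  f(1.769231) = 10.437870
  f'(1.769231) = 6.538462
  x_2 = 1.769231 - (10.437870)/(6.538462) = 0.172851

x_2 = 0.172851


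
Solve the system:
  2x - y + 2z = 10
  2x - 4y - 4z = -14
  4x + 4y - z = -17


Using Cramer's rule. Expand each determinant along the first row.
D  = 2*[(-4)*(-1) - (-4)*4] - (-1)*[2*(-1) - (-4)*4] + 2*[2*4 - (-4)*4]
  = 2*(20) - (-1)*(14) + 2*(24) = 102
Dx = 10*[(-4)*(-1) - (-4)*4] - (-1)*[(-14)*(-1) - (-4)*(-17)] + 2*[(-14)*4 - (-4)*(-17)]
  = 10*(20) - (-1)*(-54) + 2*(-124) = -102
Dy = 2*[(-14)*(-1) - (-4)*(-17)] - 10*[2*(-1) - (-4)*4] + 2*[2*(-17) - (-14)*4]
  = 2*(-54) - 10*(14) + 2*(22) = -204
Dz = 2*[(-4)*(-17) - (-14)*4] - (-1)*[2*(-17) - (-14)*4] + 10*[2*4 - (-4)*4]
  = 2*(124) - (-1)*(22) + 10*(24) = 510
x = Dx/D = -102/102 = -1, y = Dy/D = -204/102 = -2, z = Dz/D = 510/102 = 5
Check eq1: (2)(-1) + (-1)(-2) + (2)(5) = 10 = 10 ✓
Check eq2: (2)(-1) + (-4)(-2) + (-4)(5) = -14 = -14 ✓
Check eq3: (4)(-1) + (4)(-2) + (-1)(5) = -17 = -17 ✓

x = -1, y = -2, z = 5
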